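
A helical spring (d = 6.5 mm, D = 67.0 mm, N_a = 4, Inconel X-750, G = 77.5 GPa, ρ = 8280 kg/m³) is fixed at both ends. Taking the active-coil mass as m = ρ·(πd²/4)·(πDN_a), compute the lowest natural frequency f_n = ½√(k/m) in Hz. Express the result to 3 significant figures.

125 Hz

k = Gd⁴/(8D³N_a) = (77.5×10³)(6.5⁴)/(8·67.0³·4) = 14.374 N/mm = 14374 N/m
Wire length L = πDN_a = π·67.0·4 = 841.95 mm
m = ρ·(πd²/4)·L = 8280 × 33.183×10⁻⁶ m² × 0.84195 m = 0.23133 kg
f_n = ½√(k/m) = 0.5·√(14374/0.23133) = 0.5·√(62137) = 124.64 Hz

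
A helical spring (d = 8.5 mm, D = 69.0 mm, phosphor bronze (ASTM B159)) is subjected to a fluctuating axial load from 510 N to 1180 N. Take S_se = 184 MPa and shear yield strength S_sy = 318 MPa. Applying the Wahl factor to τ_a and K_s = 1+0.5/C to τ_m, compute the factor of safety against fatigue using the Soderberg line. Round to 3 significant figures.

C = D/d = 69.0/8.5 = 8.1176; K_W = (4C−1)/(4C−4)+0.615/C = 1.1811; K_s = 1+0.5/C = 1.0616
F_a = (F_max−F_min)/2 = 335 N; F_m = (F_max+F_min)/2 = 845 N
τ_a = K_W·8F_aD/(πd³) = 1.1811 × 95.847 = 113.21 MPa
τ_m = K_s·8F_mD/(πd³) = 1.0616 × 241.76 = 256.65 MPa
Soderberg: 1/n_f = τ_a/S_se + τ_m/S_sy = 113.21/184 + 256.65/318 = 0.61526 + 0.80709 = 1.4223
n_f = 1/1.4223 = 0.7031

0.703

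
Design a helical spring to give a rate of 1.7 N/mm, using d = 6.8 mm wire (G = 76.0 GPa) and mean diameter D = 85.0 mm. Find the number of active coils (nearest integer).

19

N_a = Gd⁴/(8D³k) = (76.0×10³ × 6.8⁴)/(8 × 85.0³ × 1.7)
    = 1.62498e+08 / 8.3521e+06 = 19.46 → 19 coils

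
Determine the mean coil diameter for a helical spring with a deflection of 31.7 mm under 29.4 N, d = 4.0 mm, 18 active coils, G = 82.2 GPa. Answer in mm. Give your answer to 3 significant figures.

Required rate k = F/δ = 29.4/31.7 = 0.92744 N/mm
D = (Gd⁴/(8N_a·k))^(1/3) = (82.2×10³·4.0⁴/(8·18·0.92744))^(1/3)
  = (157566)^(1/3) = 54.0116 mm

54.0 mm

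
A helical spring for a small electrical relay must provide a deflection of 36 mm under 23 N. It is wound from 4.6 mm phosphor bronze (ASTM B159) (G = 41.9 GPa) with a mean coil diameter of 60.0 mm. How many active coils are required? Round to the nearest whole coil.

17

Required rate k = F/δ = 23/36 = 0.63889 N/mm
N_a = Gd⁴/(8D³k) = (41.9×10³ × 4.6⁴)/(8 × 60.0³ × 0.63889)
    = 1.87605e+07 / 1.104e+06 = 16.99 → 17 coils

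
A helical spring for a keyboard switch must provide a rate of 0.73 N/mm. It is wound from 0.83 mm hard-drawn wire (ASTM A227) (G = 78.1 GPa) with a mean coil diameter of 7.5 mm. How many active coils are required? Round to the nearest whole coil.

N_a = Gd⁴/(8D³k) = (78.1×10³ × 0.83⁴)/(8 × 7.5³ × 0.73)
    = 37064.9 / 2463.75 = 15.04 → 15 coils

15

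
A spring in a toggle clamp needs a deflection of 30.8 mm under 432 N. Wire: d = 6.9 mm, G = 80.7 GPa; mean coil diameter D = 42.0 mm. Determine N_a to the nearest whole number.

Required rate k = F/δ = 432/30.8 = 14.026 N/mm
N_a = Gd⁴/(8D³k) = (80.7×10³ × 6.9⁴)/(8 × 42.0³ × 14.026)
    = 1.82924e+08 / 8.31325e+06 = 22 → 22 coils

22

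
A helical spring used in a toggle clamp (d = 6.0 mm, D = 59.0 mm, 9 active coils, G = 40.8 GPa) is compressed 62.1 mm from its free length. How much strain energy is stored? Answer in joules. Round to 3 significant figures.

k = Gd⁴/(8D³N_a) = (40.8×10³)(6.0⁴)/(8·59.0³·9) = 3.5758 N/mm
U = ½kδ² = 0.5 × 3.5758 × 62.1² = 6894.9 N·mm = 6.8949 J

6.89 J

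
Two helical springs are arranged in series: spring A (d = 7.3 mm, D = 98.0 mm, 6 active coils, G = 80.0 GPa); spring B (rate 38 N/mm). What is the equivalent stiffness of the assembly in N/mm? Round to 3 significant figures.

4.44 N/mm

k_A = Gd⁴/(8D³N_a) = (80.0×10³)(7.3⁴)/(8·98.0³·6) = 5.0288 N/mm
Series: 1/k_eq = 1/5.0288 + 1/38 = 0.22517; k_eq = 4.4411 N/mm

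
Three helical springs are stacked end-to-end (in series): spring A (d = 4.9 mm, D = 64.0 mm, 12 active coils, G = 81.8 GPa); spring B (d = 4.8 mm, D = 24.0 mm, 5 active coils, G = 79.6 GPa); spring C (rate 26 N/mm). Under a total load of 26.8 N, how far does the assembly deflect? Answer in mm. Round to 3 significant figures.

k_A = Gd⁴/(8D³N_a) = (81.8×10³)(4.9⁴)/(8·64.0³·12) = 1.8738 N/mm
k_B = Gd⁴/(8D³N_a) = (79.6×10³)(4.8⁴)/(8·24.0³·5) = 76.416 N/mm
Series: 1/k_eq = 1/1.8738 + 1/76.416 + 1/26 = 0.58522; k_eq = 1.7088 N/mm
δ = F/k_eq = 26.8/1.7088 = 15.684 mm

15.7 mm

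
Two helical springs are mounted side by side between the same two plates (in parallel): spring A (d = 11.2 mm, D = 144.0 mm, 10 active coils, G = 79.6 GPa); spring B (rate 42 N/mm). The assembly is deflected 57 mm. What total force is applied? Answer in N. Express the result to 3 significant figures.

2690 N

k_A = Gd⁴/(8D³N_a) = (79.6×10³)(11.2⁴)/(8·144.0³·10) = 5.2433 N/mm
Parallel: k_eq = 5.2433 + 42 = 47.243 N/mm
F = k_eq·δ = 47.243·57 = 2692.9 N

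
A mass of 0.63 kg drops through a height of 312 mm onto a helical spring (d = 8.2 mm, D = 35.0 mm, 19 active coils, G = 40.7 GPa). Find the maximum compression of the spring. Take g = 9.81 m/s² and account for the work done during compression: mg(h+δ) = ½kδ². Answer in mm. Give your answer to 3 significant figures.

k = Gd⁴/(8D³N_a) = (40.7×10³)(8.2⁴)/(8·35.0³·19) = 28.236 N/mm
W = mg = 0.63 × 9.81 = 6.1803 N
½kδ² − Wδ − Wh = 0 → δ = (W + √(W² + 2kWh))/k
δ = (6.1803 + √(38.196 + 108892))/28.236 = (6.1803 + 330.05)/28.236 = 11.908 mm

11.9 mm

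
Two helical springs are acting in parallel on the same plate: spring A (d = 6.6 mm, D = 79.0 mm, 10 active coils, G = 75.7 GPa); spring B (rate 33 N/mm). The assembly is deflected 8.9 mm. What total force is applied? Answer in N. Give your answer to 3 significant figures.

k_A = Gd⁴/(8D³N_a) = (75.7×10³)(6.6⁴)/(8·79.0³·10) = 3.6417 N/mm
Parallel: k_eq = 3.6417 + 33 = 36.642 N/mm
F = k_eq·δ = 36.642·8.9 = 326.11 N

326 N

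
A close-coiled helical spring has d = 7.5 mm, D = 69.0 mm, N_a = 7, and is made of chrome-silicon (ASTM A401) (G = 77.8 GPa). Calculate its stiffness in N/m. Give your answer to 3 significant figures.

13400 N/m

k = Gd⁴/(8D³N_a) = (77.8×10³ × 7.5⁴) / (8 × 69.0³ × 7)
  = 2.46164e+08 / 1.83965e+07 = 13.381 N/mm = 13381 N/m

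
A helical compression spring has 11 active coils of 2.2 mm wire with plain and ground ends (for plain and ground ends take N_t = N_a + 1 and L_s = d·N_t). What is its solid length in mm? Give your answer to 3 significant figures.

plain and ground ends: N_t = N_a + 1 = 11 + 1 = 12
L_s = d·N_t = 2.2 × 12 = 26.4 mm

26.4 mm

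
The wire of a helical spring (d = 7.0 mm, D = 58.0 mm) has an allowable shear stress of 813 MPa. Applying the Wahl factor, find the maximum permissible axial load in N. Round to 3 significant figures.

C = D/d = 58.0/7.0 = 8.2857
K_W = (4C−1)/(4C−4) + 0.615/C = 32.143/29.143 + 0.0742 = 1.1772
τ_max = K·8FD/(πd³) → F_max = τ_allow·πd³/(8DK)
F_max = 813·π·7.0³/(8·58.0·1.1772) = 8.7606e+05/546.2 = 1603.9 N

1600 N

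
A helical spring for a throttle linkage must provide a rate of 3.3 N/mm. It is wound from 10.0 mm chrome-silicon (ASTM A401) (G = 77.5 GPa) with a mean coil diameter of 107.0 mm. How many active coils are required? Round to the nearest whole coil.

N_a = Gd⁴/(8D³k) = (77.5×10³ × 10.0⁴)/(8 × 107.0³ × 3.3)
    = 7.75e+08 / 3.23411e+07 = 23.96 → 24 coils

24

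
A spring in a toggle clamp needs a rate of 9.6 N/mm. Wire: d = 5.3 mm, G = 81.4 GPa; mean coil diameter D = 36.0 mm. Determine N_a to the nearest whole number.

N_a = Gd⁴/(8D³k) = (81.4×10³ × 5.3⁴)/(8 × 36.0³ × 9.6)
    = 6.42285e+07 / 3.58318e+06 = 17.92 → 18 coils

18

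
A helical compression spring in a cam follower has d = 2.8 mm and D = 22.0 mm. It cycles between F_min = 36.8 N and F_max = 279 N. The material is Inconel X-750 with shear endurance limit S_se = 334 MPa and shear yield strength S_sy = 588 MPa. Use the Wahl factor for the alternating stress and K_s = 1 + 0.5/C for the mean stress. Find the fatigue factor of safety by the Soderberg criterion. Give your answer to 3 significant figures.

C = D/d = 22.0/2.8 = 7.8571; K_W = (4C−1)/(4C−4)+0.615/C = 1.1876; K_s = 1+0.5/C = 1.0636
F_a = (F_max−F_min)/2 = 121.1 N; F_m = (F_max+F_min)/2 = 157.9 N
τ_a = K_W·8F_aD/(πd³) = 1.1876 × 309.05 = 367.05 MPa
τ_m = K_s·8F_mD/(πd³) = 1.0636 × 402.97 = 428.61 MPa
Soderberg: 1/n_f = τ_a/S_se + τ_m/S_sy = 367.05/334 + 428.61/588 = 1.09894 + 0.72893 = 1.8279
n_f = 1/1.8279 = 0.5471

0.547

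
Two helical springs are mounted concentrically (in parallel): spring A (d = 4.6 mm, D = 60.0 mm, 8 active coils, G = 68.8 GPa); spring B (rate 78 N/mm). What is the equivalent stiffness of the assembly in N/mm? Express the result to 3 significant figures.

k_A = Gd⁴/(8D³N_a) = (68.8×10³)(4.6⁴)/(8·60.0³·8) = 2.2284 N/mm
Parallel: k_eq = 2.2284 + 78 = 80.228 N/mm

80.2 N/mm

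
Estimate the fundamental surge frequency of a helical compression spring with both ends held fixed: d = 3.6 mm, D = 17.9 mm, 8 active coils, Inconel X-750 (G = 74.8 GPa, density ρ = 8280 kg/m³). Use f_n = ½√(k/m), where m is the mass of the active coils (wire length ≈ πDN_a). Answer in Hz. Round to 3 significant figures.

k = Gd⁴/(8D³N_a) = (74.8×10³)(3.6⁴)/(8·17.9³·8) = 34.227 N/mm = 34227 N/m
Wire length L = πDN_a = π·17.9·8 = 449.88 mm
m = ρ·(πd²/4)·L = 8280 × 10.179×10⁻⁶ m² × 0.44988 m = 0.037916 kg
f_n = ½√(k/m) = 0.5·√(34227/0.037916) = 0.5·√(9.0272e+05) = 475.06 Hz

475 Hz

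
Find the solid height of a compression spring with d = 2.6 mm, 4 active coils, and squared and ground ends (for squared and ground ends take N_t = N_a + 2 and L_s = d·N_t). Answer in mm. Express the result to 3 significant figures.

squared and ground ends: N_t = N_a + 2 = 4 + 2 = 6
L_s = d·N_t = 2.6 × 6 = 15.6 mm

15.6 mm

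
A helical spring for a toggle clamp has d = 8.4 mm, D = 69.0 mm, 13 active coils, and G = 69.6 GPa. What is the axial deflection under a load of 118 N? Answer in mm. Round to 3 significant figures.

11.6 mm

k = Gd⁴/(8D³N_a) = (69.6×10³)(8.4⁴)/(8·69.0³·13) = 10.143 N/mm
δ = F/k = 118 / 10.143 = 11.634 mm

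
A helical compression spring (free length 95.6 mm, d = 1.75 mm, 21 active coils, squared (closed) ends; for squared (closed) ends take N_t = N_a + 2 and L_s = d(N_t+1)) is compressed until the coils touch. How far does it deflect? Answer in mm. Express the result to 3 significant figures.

53.6 mm

N_t = 23; L_s = 1.75·24 = 42 mm
δ_solid = L₀ − L_s = 95.6 − 42 = 53.6 mm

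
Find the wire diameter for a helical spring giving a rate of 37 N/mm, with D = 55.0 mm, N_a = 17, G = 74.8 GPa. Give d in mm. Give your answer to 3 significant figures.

d = (8D³N_a·k / G)^(1/4) = (8·55.0³·17·37 / (74.8×10³))^0.25
  = (11192)^0.25 = 10.2857 mm

10.3 mm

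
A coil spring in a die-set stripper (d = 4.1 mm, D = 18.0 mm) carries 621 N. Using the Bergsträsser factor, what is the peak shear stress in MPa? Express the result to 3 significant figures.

Spring index C = D/d = 18.0/4.1 = 4.3902
K_B = (4C+2)/(4C−3) = 19.561/14.561 = 1.3434
τ₀ = 8FD/(πd³) = 8·621·18.0/(π·4.1³) = 89424/216.52 = 413 MPa
τ_max = K·τ₀ = 1.3434 × 413 = 554.82 MPa

555 MPa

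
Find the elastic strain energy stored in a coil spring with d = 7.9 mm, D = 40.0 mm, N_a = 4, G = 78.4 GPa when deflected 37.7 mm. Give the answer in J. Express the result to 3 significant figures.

k = Gd⁴/(8D³N_a) = (78.4×10³)(7.9⁴)/(8·40.0³·4) = 149.11 N/mm
U = ½kδ² = 0.5 × 149.11 × 37.7² = 1.0596e+05 N·mm = 105.96 J

106 J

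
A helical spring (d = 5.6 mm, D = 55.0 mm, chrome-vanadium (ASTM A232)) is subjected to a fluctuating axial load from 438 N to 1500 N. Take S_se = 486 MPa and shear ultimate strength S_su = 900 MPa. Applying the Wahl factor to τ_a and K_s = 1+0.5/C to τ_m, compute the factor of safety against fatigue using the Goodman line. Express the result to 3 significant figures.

0.526

C = D/d = 55.0/5.6 = 9.8214; K_W = (4C−1)/(4C−4)+0.615/C = 1.1476; K_s = 1+0.5/C = 1.0509
F_a = (F_max−F_min)/2 = 531 N; F_m = (F_max+F_min)/2 = 969 N
τ_a = K_W·8F_aD/(πd³) = 1.1476 × 423.48 = 486 MPa
τ_m = K_s·8F_mD/(πd³) = 1.0509 × 772.79 = 812.13 MPa
Goodman: 1/n_f = τ_a/S_se + τ_m/S_su = 486/486 + 812.13/900 = 1.00000 + 0.90237 = 1.9024
n_f = 1/1.9024 = 0.5257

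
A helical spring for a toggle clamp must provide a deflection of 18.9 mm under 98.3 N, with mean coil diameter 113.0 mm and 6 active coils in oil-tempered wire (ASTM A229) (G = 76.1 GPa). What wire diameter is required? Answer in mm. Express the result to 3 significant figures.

Required rate k = F/δ = 98.3/18.9 = 5.2011 N/mm
d = (8D³N_a·k / G)^(1/4) = (8·113.0³·6·5.2011 / (76.1×10³))^0.25
  = (4733.5)^0.25 = 8.2946 mm

8.29 mm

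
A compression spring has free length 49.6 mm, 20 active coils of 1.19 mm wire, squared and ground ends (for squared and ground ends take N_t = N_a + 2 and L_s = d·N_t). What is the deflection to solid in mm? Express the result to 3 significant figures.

23.4 mm

N_t = 22; L_s = 1.19·22 = 26.18 mm
δ_solid = L₀ − L_s = 49.6 − 26.18 = 23.42 mm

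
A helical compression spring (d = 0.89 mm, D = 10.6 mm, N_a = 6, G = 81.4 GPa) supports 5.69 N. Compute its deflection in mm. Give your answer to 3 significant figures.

6.37 mm

k = Gd⁴/(8D³N_a) = (81.4×10³)(0.89⁴)/(8·10.6³·6) = 0.89336 N/mm
δ = F/k = 5.69 / 0.89336 = 6.3692 mm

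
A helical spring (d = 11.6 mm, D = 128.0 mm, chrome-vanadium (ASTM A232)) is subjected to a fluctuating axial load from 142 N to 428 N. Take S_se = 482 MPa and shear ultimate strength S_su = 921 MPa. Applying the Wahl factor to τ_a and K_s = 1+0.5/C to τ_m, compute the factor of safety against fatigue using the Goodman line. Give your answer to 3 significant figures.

7.27

C = D/d = 128.0/11.6 = 11.0345; K_W = (4C−1)/(4C−4)+0.615/C = 1.1305; K_s = 1+0.5/C = 1.0453
F_a = (F_max−F_min)/2 = 143 N; F_m = (F_max+F_min)/2 = 285 N
τ_a = K_W·8F_aD/(πd³) = 1.1305 × 29.862 = 33.758 MPa
τ_m = K_s·8F_mD/(πd³) = 1.0453 × 59.514 = 62.211 MPa
Goodman: 1/n_f = τ_a/S_se + τ_m/S_su = 33.758/482 + 62.211/921 = 0.07004 + 0.06755 = 0.13758
n_f = 1/0.13758 = 7.268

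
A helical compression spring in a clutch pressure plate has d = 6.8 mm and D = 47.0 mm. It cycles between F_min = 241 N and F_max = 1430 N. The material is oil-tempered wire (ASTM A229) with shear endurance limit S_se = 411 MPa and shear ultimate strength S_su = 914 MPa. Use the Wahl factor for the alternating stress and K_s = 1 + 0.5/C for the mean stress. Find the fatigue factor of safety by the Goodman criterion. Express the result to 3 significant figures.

C = D/d = 47.0/6.8 = 6.9118; K_W = (4C−1)/(4C−4)+0.615/C = 1.2158; K_s = 1+0.5/C = 1.0723
F_a = (F_max−F_min)/2 = 594.5 N; F_m = (F_max+F_min)/2 = 835.5 N
τ_a = K_W·8F_aD/(πd³) = 1.2158 × 226.29 = 275.13 MPa
τ_m = K_s·8F_mD/(πd³) = 1.0723 × 318.02 = 341.03 MPa
Goodman: 1/n_f = τ_a/S_se + τ_m/S_su = 275.13/411 + 341.03/914 = 0.66942 + 0.37312 = 1.0425
n_f = 1/1.0425 = 0.9592

0.959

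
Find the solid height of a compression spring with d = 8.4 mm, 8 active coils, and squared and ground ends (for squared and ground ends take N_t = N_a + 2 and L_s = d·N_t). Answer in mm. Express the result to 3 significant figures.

84.0 mm

squared and ground ends: N_t = N_a + 2 = 8 + 2 = 10
L_s = d·N_t = 8.4 × 10 = 84 mm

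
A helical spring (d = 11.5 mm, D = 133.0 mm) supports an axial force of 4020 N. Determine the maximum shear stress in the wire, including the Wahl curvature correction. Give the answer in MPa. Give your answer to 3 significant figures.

Spring index C = D/d = 133.0/11.5 = 11.5652
K_W = (4C−1)/(4C−4) + 0.615/C = 45.261/42.261 + 0.0532 = 1.1242
τ₀ = 8FD/(πd³) = 8·4020·133.0/(π·11.5³) = 4.27728e+06/4778 = 895.21 MPa
τ_max = K·τ₀ = 1.1242 × 895.21 = 1006.4 MPa

1010 MPa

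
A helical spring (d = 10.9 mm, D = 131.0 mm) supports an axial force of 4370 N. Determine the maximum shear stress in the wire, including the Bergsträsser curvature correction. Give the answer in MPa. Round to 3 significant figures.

1250 MPa

Spring index C = D/d = 131.0/10.9 = 12.0183
K_B = (4C+2)/(4C−3) = 50.073/45.073 = 1.1109
τ₀ = 8FD/(πd³) = 8·4370·131.0/(π·10.9³) = 4.57976e+06/4068.5 = 1125.7 MPa
τ_max = K·τ₀ = 1.1109 × 1125.7 = 1250.5 MPa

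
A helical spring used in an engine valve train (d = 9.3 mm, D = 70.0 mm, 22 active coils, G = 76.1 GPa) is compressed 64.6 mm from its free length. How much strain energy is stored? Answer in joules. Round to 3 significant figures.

k = Gd⁴/(8D³N_a) = (76.1×10³)(9.3⁴)/(8·70.0³·22) = 9.43 N/mm
U = ½kδ² = 0.5 × 9.43 × 64.6² = 19676 N·mm = 19.676 J

19.7 J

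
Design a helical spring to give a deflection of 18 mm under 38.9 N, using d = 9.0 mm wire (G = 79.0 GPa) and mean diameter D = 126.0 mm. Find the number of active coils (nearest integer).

15

Required rate k = F/δ = 38.9/18 = 2.1611 N/mm
N_a = Gd⁴/(8D³k) = (79.0×10³ × 9.0⁴)/(8 × 126.0³ × 2.1611)
    = 5.18319e+08 / 3.45843e+07 = 14.99 → 15 coils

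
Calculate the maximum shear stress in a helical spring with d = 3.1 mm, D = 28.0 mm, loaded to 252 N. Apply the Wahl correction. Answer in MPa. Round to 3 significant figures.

Spring index C = D/d = 28.0/3.1 = 9.0323
K_W = (4C−1)/(4C−4) + 0.615/C = 35.129/32.129 + 0.0681 = 1.1615
τ₀ = 8FD/(πd³) = 8·252·28.0/(π·3.1³) = 56448/93.591 = 603.13 MPa
τ_max = K·τ₀ = 1.1615 × 603.13 = 700.52 MPa

701 MPa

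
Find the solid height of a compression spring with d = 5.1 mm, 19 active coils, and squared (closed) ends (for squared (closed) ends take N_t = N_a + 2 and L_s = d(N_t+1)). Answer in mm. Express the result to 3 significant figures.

112 mm

squared (closed) ends: N_t = N_a + 2 = 19 + 2 = 21
L_s = d·(N_t+1) = 5.1 × 22 = 112.2 mm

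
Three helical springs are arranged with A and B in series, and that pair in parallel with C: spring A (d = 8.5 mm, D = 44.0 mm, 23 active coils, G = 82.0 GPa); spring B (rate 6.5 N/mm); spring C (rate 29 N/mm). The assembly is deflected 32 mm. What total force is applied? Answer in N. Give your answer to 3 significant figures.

k_A = Gd⁴/(8D³N_a) = (82.0×10³)(8.5⁴)/(8·44.0³·23) = 27.309 N/mm
Springs A,B series: k_AB = 1/(1/27.309+1/6.5) = 5.2504 N/mm; parallel with C: k_eq = 5.2504+29 = 34.25 N/mm
F = k_eq·δ = 34.25·32 = 1096 N

1100 N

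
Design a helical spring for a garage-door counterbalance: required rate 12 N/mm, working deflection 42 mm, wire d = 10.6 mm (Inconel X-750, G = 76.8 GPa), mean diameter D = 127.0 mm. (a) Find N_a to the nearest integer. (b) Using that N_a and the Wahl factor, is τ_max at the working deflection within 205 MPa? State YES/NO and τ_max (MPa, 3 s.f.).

(a) 5 coils; (b) YES, τ_max = 151 MPa

N_a = Gd⁴/(8D³k) = (76.8×10³)(10.6⁴)/(8·127.0³·12) = 4.931 → N_a = 5
Actual rate k = Gd⁴/(8D³·5) = 11.834 N/mm
Working load F = kδ = 11.834·42 = 497.01 N
C = 127.0/10.6 = 11.9811; K_W = (4C−1)/(4C−4)+0.615/C = 1.1196
τ_max = K_W·8FD/(πd³) = 1.1196·134.96 = 151.1 MPa
τ_max ≤ 205 MPa → acceptable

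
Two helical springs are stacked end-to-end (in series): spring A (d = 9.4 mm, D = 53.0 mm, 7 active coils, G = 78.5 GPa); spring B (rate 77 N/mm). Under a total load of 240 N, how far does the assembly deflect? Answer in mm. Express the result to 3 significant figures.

6.38 mm

k_A = Gd⁴/(8D³N_a) = (78.5×10³)(9.4⁴)/(8·53.0³·7) = 73.513 N/mm
Series: 1/k_eq = 1/73.513 + 1/77 = 0.02659; k_eq = 37.608 N/mm
δ = F/k_eq = 240/37.608 = 6.3816 mm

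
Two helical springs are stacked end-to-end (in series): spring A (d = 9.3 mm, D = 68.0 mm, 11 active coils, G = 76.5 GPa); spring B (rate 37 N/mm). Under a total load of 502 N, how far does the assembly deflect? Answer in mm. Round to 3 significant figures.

37.8 mm

k_A = Gd⁴/(8D³N_a) = (76.5×10³)(9.3⁴)/(8·68.0³·11) = 20.682 N/mm
Series: 1/k_eq = 1/20.682 + 1/37 = 0.075379; k_eq = 13.266 N/mm
δ = F/k_eq = 502/13.266 = 37.84 mm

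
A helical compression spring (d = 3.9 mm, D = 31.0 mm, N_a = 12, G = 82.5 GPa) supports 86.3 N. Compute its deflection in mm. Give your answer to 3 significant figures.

k = Gd⁴/(8D³N_a) = (82.5×10³)(3.9⁴)/(8·31.0³·12) = 6.6735 N/mm
δ = F/k = 86.3 / 6.6735 = 12.932 mm

12.9 mm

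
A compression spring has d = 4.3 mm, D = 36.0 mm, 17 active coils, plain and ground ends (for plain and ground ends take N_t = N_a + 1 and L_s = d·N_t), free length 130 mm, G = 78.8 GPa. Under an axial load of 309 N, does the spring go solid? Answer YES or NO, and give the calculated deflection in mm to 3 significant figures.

k = Gd⁴/(8D³N_a) = (78.8×10³)(4.3⁴)/(8·36.0³·17) = 4.2457 N/mm
N_t = 18; L_s = 4.3·18 = 77.4 mm; δ_solid = L₀ − L_s = 130 − 77.4 = 52.6 mm
δ = F/k = 309/4.2457 = 72.779 mm
δ ≥ δ_solid → spring goes solid

YES, δ = 72.8 mm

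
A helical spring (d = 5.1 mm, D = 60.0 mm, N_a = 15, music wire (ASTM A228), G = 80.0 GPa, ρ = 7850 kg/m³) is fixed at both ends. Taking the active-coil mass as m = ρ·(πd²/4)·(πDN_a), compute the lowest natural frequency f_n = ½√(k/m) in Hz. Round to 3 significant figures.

k = Gd⁴/(8D³N_a) = (80.0×10³)(5.1⁴)/(8·60.0³·15) = 2.088 N/mm = 2088 N/m
Wire length L = πDN_a = π·60.0·15 = 2827.4 mm
m = ρ·(πd²/4)·L = 7850 × 20.428×10⁻⁶ m² × 2.8274 m = 0.45341 kg
f_n = ½√(k/m) = 0.5·√(2088/0.45341) = 0.5·√(4605.1) = 33.931 Hz

33.9 Hz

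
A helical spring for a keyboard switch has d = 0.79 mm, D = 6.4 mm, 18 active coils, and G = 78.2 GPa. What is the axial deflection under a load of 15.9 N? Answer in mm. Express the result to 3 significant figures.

19.7 mm

k = Gd⁴/(8D³N_a) = (78.2×10³)(0.79⁴)/(8·6.4³·18) = 0.80689 N/mm
δ = F/k = 15.9 / 0.80689 = 19.705 mm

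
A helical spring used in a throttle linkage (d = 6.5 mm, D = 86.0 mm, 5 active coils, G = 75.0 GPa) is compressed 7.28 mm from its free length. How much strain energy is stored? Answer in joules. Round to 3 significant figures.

k = Gd⁴/(8D³N_a) = (75.0×10³)(6.5⁴)/(8·86.0³·5) = 5.2621 N/mm
U = ½kδ² = 0.5 × 5.2621 × 7.28² = 139.44 N·mm = 0.13944 J

0.139 J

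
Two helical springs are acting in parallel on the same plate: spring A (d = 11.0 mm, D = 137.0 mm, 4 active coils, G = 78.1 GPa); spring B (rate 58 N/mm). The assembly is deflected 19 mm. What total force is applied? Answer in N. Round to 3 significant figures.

k_A = Gd⁴/(8D³N_a) = (78.1×10³)(11.0⁴)/(8·137.0³·4) = 13.897 N/mm
Parallel: k_eq = 13.897 + 58 = 71.897 N/mm
F = k_eq·δ = 71.897·19 = 1366 N

1370 N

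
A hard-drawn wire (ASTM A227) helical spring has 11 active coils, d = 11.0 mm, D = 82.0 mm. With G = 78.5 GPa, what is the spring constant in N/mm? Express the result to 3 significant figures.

k = Gd⁴/(8D³N_a) = (78.5×10³ × 11.0⁴) / (8 × 82.0³ × 11)
  = 1.14932e+09 / 4.85204e+07 = 23.687 N/mm

23.7 N/mm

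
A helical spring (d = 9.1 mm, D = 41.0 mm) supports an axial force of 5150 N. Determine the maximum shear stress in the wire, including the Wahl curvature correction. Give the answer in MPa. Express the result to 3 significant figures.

964 MPa

Spring index C = D/d = 41.0/9.1 = 4.5055
K_W = (4C−1)/(4C−4) + 0.615/C = 17.022/14.022 + 0.1365 = 1.3504
τ₀ = 8FD/(πd³) = 8·5150·41.0/(π·9.1³) = 1.6892e+06/2367.4 = 713.52 MPa
τ_max = K·τ₀ = 1.3504 × 713.52 = 963.57 MPa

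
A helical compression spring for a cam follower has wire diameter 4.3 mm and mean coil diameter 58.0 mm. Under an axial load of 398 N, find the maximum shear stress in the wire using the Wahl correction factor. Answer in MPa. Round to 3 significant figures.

817 MPa

Spring index C = D/d = 58.0/4.3 = 13.4884
K_W = (4C−1)/(4C−4) + 0.615/C = 52.953/49.953 + 0.0456 = 1.1057
τ₀ = 8FD/(πd³) = 8·398·58.0/(π·4.3³) = 184672/249.78 = 739.34 MPa
τ_max = K·τ₀ = 1.1057 × 739.34 = 817.45 MPa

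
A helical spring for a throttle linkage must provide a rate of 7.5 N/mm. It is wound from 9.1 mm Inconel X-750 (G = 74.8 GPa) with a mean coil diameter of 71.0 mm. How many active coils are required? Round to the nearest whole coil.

24

N_a = Gd⁴/(8D³k) = (74.8×10³ × 9.1⁴)/(8 × 71.0³ × 7.5)
    = 5.12941e+08 / 2.14747e+07 = 23.89 → 24 coils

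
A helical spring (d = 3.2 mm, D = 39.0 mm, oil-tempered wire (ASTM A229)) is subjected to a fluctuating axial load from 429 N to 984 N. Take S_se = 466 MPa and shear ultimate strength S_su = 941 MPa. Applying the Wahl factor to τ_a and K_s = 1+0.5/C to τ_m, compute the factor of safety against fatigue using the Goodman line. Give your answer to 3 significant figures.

C = D/d = 39.0/3.2 = 12.1875; K_W = (4C−1)/(4C−4)+0.615/C = 1.1175; K_s = 1+0.5/C = 1.0410
F_a = (F_max−F_min)/2 = 277.5 N; F_m = (F_max+F_min)/2 = 706.5 N
τ_a = K_W·8F_aD/(πd³) = 1.1175 × 841.04 = 939.87 MPa
τ_m = K_s·8F_mD/(πd³) = 1.0410 × 2141.2 = 2229.1 MPa
Goodman: 1/n_f = τ_a/S_se + τ_m/S_su = 939.87/466 + 2229.1/941 = 2.01688 + 2.36886 = 4.3857
n_f = 1/4.3857 = 0.228

0.228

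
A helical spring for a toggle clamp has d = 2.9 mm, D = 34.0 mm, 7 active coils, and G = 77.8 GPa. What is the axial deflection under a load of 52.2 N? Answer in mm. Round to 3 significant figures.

k = Gd⁴/(8D³N_a) = (77.8×10³)(2.9⁴)/(8·34.0³·7) = 2.5 N/mm
δ = F/k = 52.2 / 2.5 = 20.88 mm

20.9 mm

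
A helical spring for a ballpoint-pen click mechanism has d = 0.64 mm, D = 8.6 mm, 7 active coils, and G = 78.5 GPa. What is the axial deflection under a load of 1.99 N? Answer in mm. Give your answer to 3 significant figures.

k = Gd⁴/(8D³N_a) = (78.5×10³)(0.64⁴)/(8·8.6³·7) = 0.36975 N/mm
δ = F/k = 1.99 / 0.36975 = 5.382 mm

5.38 mm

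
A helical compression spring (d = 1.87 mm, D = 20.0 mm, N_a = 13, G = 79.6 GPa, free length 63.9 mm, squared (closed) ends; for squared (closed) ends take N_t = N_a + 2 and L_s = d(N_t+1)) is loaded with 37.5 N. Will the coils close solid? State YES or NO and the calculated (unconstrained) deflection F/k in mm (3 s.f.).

NO, δ = 32.1 mm

k = Gd⁴/(8D³N_a) = (79.6×10³)(1.87⁴)/(8·20.0³·13) = 1.1699 N/mm
N_t = 15; L_s = 1.87·16 = 29.92 mm; δ_solid = L₀ − L_s = 63.9 − 29.92 = 33.98 mm
δ = F/k = 37.5/1.1699 = 32.053 mm
δ < δ_solid → spring does not go solid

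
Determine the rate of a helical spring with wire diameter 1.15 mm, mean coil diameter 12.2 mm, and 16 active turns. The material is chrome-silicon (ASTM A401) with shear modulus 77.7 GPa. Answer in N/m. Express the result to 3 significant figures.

585 N/m

k = Gd⁴/(8D³N_a) = (77.7×10³ × 1.15⁴) / (8 × 12.2³ × 16)
  = 135898 / 232429 = 0.58469 N/mm = 584.69 N/m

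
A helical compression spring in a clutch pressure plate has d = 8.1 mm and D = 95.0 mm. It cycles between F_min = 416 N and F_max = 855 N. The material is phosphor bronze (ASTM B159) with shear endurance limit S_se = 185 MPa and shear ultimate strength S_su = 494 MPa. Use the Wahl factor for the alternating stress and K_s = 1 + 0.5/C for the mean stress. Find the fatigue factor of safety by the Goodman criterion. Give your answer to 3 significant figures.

0.822

C = D/d = 95.0/8.1 = 11.7284; K_W = (4C−1)/(4C−4)+0.615/C = 1.1223; K_s = 1+0.5/C = 1.0426
F_a = (F_max−F_min)/2 = 219.5 N; F_m = (F_max+F_min)/2 = 635.5 N
τ_a = K_W·8F_aD/(πd³) = 1.1223 × 99.918 = 112.14 MPa
τ_m = K_s·8F_mD/(πd³) = 1.0426 × 289.28 = 301.62 MPa
Goodman: 1/n_f = τ_a/S_se + τ_m/S_su = 112.14/185 + 301.62/494 = 0.60617 + 0.61056 = 1.2167
n_f = 1/1.2167 = 0.8219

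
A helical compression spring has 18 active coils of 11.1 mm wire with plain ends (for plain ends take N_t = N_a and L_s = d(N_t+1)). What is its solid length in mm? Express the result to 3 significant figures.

211 mm

plain ends: N_t = N_a = 18
L_s = d·(N_t+1) = 11.1 × 19 = 210.9 mm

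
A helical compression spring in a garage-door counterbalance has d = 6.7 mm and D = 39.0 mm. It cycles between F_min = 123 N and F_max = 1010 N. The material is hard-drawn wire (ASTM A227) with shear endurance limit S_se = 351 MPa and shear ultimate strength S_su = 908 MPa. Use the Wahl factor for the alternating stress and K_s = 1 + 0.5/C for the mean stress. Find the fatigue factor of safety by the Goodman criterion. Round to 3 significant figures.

C = D/d = 39.0/6.7 = 5.8209; K_W = (4C−1)/(4C−4)+0.615/C = 1.2612; K_s = 1+0.5/C = 1.0859
F_a = (F_max−F_min)/2 = 443.5 N; F_m = (F_max+F_min)/2 = 566.5 N
τ_a = K_W·8F_aD/(πd³) = 1.2612 × 146.44 = 184.7 MPa
τ_m = K_s·8F_mD/(πd³) = 1.0859 × 187.06 = 203.13 MPa
Goodman: 1/n_f = τ_a/S_se + τ_m/S_su = 184.7/351 + 203.13/908 = 0.52621 + 0.22371 = 0.74992
n_f = 1/0.74992 = 1.333

1.33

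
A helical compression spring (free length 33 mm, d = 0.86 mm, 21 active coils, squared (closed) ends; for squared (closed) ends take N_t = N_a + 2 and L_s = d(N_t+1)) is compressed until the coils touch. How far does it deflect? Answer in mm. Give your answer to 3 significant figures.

N_t = 23; L_s = 0.86·24 = 20.64 mm
δ_solid = L₀ − L_s = 33 − 20.64 = 12.36 mm

12.4 mm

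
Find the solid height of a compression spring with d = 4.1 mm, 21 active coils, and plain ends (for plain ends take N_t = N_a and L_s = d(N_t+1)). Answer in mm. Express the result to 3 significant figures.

plain ends: N_t = N_a = 21
L_s = d·(N_t+1) = 4.1 × 22 = 90.2 mm

90.2 mm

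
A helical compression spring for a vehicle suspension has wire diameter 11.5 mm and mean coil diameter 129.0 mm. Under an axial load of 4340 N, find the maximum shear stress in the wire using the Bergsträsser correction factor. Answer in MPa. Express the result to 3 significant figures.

1050 MPa

Spring index C = D/d = 129.0/11.5 = 11.2174
K_B = (4C+2)/(4C−3) = 46.870/41.870 = 1.1194
τ₀ = 8FD/(πd³) = 8·4340·129.0/(π·11.5³) = 4.47888e+06/4778 = 937.4 MPa
τ_max = K·τ₀ = 1.1194 × 937.4 = 1049.3 MPa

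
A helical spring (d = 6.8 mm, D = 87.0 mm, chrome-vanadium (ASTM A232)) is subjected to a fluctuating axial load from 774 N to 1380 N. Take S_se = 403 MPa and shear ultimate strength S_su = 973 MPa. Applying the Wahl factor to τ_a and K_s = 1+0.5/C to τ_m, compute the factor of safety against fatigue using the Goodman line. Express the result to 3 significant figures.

C = D/d = 87.0/6.8 = 12.7941; K_W = (4C−1)/(4C−4)+0.615/C = 1.1117; K_s = 1+0.5/C = 1.0391
F_a = (F_max−F_min)/2 = 303 N; F_m = (F_max+F_min)/2 = 1077 N
τ_a = K_W·8F_aD/(πd³) = 1.1117 × 213.49 = 237.33 MPa
τ_m = K_s·8F_mD/(πd³) = 1.0391 × 758.84 = 788.49 MPa
Goodman: 1/n_f = τ_a/S_se + τ_m/S_su = 237.33/403 + 788.49/973 = 0.58890 + 0.81037 = 1.3993
n_f = 1/1.3993 = 0.7147

0.715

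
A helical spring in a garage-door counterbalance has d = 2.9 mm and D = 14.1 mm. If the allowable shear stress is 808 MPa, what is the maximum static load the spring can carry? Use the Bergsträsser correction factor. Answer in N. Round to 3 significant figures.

421 N

C = D/d = 14.1/2.9 = 4.8621
K_B = (4C+2)/(4C−3) = 21.448/16.448 = 1.3040
τ_max = K·8FD/(πd³) → F_max = τ_allow·πd³/(8DK)
F_max = 808·π·2.9³/(8·14.1·1.3040) = 61909/147.09 = 420.9 N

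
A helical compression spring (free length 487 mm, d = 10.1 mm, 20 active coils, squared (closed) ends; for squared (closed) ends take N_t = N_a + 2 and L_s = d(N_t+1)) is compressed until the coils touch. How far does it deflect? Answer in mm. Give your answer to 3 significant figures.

255 mm

N_t = 22; L_s = 10.1·23 = 232.3 mm
δ_solid = L₀ − L_s = 487 − 232.3 = 254.7 mm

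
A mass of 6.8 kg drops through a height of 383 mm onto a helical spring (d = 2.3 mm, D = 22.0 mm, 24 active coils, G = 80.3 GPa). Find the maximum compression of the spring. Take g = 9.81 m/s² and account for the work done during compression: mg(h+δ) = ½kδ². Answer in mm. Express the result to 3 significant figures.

k = Gd⁴/(8D³N_a) = (80.3×10³)(2.3⁴)/(8·22.0³·24) = 1.0992 N/mm
W = mg = 6.8 × 9.81 = 66.708 N
½kδ² − Wδ − Wh = 0 → δ = (W + √(W² + 2kWh))/k
δ = (66.708 + √(4450 + 56164.8))/1.0992 = (66.708 + 246.2)/1.0992 = 284.68 mm

285 mm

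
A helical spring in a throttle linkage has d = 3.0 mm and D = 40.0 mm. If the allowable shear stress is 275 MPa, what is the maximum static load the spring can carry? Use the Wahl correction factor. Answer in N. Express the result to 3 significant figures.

C = D/d = 40.0/3.0 = 13.3333
K_W = (4C−1)/(4C−4) + 0.615/C = 52.333/49.333 + 0.0461 = 1.1069
τ_max = K·8FD/(πd³) → F_max = τ_allow·πd³/(8DK)
F_max = 275·π·3.0³/(8·40.0·1.1069) = 23326/354.22 = 65.853 N

65.9 N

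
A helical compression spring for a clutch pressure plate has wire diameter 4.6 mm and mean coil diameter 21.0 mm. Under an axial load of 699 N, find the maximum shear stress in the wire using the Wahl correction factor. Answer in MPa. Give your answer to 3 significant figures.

517 MPa

Spring index C = D/d = 21.0/4.6 = 4.5652
K_W = (4C−1)/(4C−4) + 0.615/C = 17.261/14.261 + 0.1347 = 1.3451
τ₀ = 8FD/(πd³) = 8·699·21.0/(π·4.6³) = 117432/305.79 = 384.03 MPa
τ_max = K·τ₀ = 1.3451 × 384.03 = 516.55 MPa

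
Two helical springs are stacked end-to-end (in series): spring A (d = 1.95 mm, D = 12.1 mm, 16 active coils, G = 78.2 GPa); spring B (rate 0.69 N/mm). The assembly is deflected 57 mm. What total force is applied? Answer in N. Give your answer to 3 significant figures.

k_A = Gd⁴/(8D³N_a) = (78.2×10³)(1.95⁴)/(8·12.1³·16) = 4.9863 N/mm
Series: 1/k_eq = 1/4.9863 + 1/0.69 = 1.6498; k_eq = 0.60613 N/mm
F = k_eq·δ = 0.60613·57 = 34.549 N

34.5 N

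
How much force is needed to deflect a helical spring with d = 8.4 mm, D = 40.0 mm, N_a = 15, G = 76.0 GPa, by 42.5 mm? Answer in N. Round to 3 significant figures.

2090 N

k = Gd⁴/(8D³N_a) = (76.0×10³)(8.4⁴)/(8·40.0³·15) = 49.269 N/mm
F = k·δ = 49.269 × 42.5 = 2093.9 N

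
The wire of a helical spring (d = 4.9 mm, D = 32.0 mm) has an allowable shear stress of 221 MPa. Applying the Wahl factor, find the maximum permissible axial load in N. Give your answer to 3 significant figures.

C = D/d = 32.0/4.9 = 6.5306
K_W = (4C−1)/(4C−4) + 0.615/C = 25.122/22.122 + 0.0942 = 1.2298
τ_max = K·8FD/(πd³) → F_max = τ_allow·πd³/(8DK)
F_max = 221·π·4.9³/(8·32.0·1.2298) = 81683/314.82 = 259.46 N

259 N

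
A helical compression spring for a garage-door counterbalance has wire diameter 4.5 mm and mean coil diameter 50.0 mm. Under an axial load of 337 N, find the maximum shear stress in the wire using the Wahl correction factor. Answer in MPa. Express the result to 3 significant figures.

532 MPa

Spring index C = D/d = 50.0/4.5 = 11.1111
K_W = (4C−1)/(4C−4) + 0.615/C = 43.444/40.444 + 0.0554 = 1.1295
τ₀ = 8FD/(πd³) = 8·337·50.0/(π·4.5³) = 134800/286.28 = 470.87 MPa
τ_max = K·τ₀ = 1.1295 × 470.87 = 531.86 MPa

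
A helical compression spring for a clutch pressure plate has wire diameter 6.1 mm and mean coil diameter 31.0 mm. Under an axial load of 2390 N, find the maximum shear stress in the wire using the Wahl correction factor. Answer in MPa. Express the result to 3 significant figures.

Spring index C = D/d = 31.0/6.1 = 5.0820
K_W = (4C−1)/(4C−4) + 0.615/C = 19.328/16.328 + 0.1210 = 1.3048
τ₀ = 8FD/(πd³) = 8·2390·31.0/(π·6.1³) = 592720/713.08 = 831.21 MPa
τ_max = K·τ₀ = 1.3048 × 831.21 = 1084.5 MPa

1080 MPa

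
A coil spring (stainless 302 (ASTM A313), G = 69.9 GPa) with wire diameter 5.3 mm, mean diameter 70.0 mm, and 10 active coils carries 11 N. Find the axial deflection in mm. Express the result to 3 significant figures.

5.47 mm

k = Gd⁴/(8D³N_a) = (69.9×10³)(5.3⁴)/(8·70.0³·10) = 2.01 N/mm
δ = F/k = 11 / 2.01 = 5.4726 mm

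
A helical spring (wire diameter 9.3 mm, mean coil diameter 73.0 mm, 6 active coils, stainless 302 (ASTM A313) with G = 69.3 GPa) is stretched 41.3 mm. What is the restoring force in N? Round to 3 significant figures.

1150 N

k = Gd⁴/(8D³N_a) = (69.3×10³)(9.3⁴)/(8·73.0³·6) = 27.762 N/mm
F = k·δ = 27.762 × 41.3 = 1146.6 N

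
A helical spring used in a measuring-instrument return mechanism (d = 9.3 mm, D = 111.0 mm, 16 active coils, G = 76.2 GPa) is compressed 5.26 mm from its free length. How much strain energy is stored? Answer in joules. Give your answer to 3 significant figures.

k = Gd⁴/(8D³N_a) = (76.2×10³)(9.3⁴)/(8·111.0³·16) = 3.2562 N/mm
U = ½kδ² = 0.5 × 3.2562 × 5.26² = 45.045 N·mm = 0.045045 J

0.0450 J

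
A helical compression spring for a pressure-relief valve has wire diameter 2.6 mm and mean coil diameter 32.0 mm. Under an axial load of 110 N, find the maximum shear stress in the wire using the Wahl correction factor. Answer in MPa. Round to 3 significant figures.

Spring index C = D/d = 32.0/2.6 = 12.3077
K_W = (4C−1)/(4C−4) + 0.615/C = 48.231/45.231 + 0.0500 = 1.1163
τ₀ = 8FD/(πd³) = 8·110·32.0/(π·2.6³) = 28160/55.217 = 509.99 MPa
τ_max = K·τ₀ = 1.1163 × 509.99 = 569.3 MPa

569 MPa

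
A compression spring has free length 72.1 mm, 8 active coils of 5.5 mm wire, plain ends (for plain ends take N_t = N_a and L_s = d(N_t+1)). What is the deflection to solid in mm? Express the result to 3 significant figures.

N_t = 8; L_s = 5.5·9 = 49.5 mm
δ_solid = L₀ − L_s = 72.1 − 49.5 = 22.6 mm

22.6 mm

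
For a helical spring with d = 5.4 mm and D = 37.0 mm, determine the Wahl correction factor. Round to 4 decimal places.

C = D/d = 37.0/5.4 = 6.8519
K_W = (4C−1)/(4C−4) + 0.615/C = 26.407/23.407 + 0.0898 = 1.2179

1.2179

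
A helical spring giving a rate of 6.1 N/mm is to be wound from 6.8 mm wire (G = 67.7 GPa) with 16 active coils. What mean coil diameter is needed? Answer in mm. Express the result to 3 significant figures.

57.0 mm

D = (Gd⁴/(8N_a·k))^(1/3) = (67.7×10³·6.8⁴/(8·16·6.1))^(1/3)
  = (185389)^(1/3) = 57.0201 mm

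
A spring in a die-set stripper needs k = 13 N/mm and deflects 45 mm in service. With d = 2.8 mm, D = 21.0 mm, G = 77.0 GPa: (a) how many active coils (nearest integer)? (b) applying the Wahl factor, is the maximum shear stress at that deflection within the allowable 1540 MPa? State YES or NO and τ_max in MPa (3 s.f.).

(a) 5 coils; (b) NO, τ_max = 1680 MPa

N_a = Gd⁴/(8D³k) = (77.0×10³)(2.8⁴)/(8·21.0³·13) = 4.914 → N_a = 5
Actual rate k = Gd⁴/(8D³·5) = 12.776 N/mm
Working load F = kδ = 12.776·45 = 574.93 N
C = 21.0/2.8 = 7.5000; K_W = (4C−1)/(4C−4)+0.615/C = 1.1974
τ_max = K_W·8FD/(πd³) = 1.1974·1400.6 = 1677 MPa
τ_max > 1540 MPa → exceeds allowable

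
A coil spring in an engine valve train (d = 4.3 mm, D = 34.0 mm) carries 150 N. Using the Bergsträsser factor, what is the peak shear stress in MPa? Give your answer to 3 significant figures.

192 MPa

Spring index C = D/d = 34.0/4.3 = 7.9070
K_B = (4C+2)/(4C−3) = 33.628/28.628 = 1.1747
τ₀ = 8FD/(πd³) = 8·150·34.0/(π·4.3³) = 40800/249.78 = 163.34 MPa
τ_max = K·τ₀ = 1.1747 × 163.34 = 191.87 MPa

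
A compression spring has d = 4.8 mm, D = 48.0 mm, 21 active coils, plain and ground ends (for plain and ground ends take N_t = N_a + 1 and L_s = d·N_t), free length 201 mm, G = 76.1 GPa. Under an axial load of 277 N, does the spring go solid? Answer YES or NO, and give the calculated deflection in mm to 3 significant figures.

k = Gd⁴/(8D³N_a) = (76.1×10³)(4.8⁴)/(8·48.0³·21) = 2.1743 N/mm
N_t = 22; L_s = 4.8·22 = 105.6 mm; δ_solid = L₀ − L_s = 201 − 105.6 = 95.4 mm
δ = F/k = 277/2.1743 = 127.4 mm
δ ≥ δ_solid → spring goes solid

YES, δ = 127 mm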